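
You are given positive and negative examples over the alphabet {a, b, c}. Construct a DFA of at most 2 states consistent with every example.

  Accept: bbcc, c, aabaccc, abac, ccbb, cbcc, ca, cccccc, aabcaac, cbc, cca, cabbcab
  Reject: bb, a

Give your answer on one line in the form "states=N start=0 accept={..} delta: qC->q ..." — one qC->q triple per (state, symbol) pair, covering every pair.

states=2 start=0 accept={1} delta: 0a->0 0b->0 0c->1 1a->1 1b->1 1c->1

Fold the examples into a partial DFA from state 0: repeatedly fix the first undefined (state, symbol) met by the shortest-then-alphabetical prefix, trying targets in increasing order and rejecting any under which an Accept and a Reject string meet in one state with the same remainder; add a state when all current targets are rejected. Accepting states are where Accept strings end.
a: 0a undefined. 0a->0: ok.
b: 0b undefined. 0b->0: ok.
c: 0c undefined. 0c->0: no, bbcc/bb meet in 0. Open state 1: 0c->1.
ca: 1a undefined. 1a->0: no, ca/bb meet in 0. 1a->1: ok.
cb: 1b undefined. 1b->0: no, cabbcab/bb meet in 0. 1b->1: ok.
cc: 1c undefined. 1c->0: no, bbcc/bb meet in 0. 1c->1: ok.
All examples now run through 2 states with every (state, symbol) defined. Accept strings end in {1}, Reject strings end in {0}; accept={1}.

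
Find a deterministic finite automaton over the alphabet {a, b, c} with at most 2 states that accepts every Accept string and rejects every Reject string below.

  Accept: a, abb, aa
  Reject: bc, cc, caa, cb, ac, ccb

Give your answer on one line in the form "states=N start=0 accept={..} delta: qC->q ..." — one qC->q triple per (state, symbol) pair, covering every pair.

State merging on the prefix tree: take the shortest (then alphabetical) example prefix whose next move is undefined and point that move at state 0, else 1, else 2, ...; a target is out if some Accept/Reject pair would then sit in one state with the same input left (inseparable). If every existing state is out, open a new one.
a: 0a undefined. 0a->0: ok.
b: 0b undefined. 0b->0: ok.
c: 0c undefined. 0c->0: no, a/bc meet in 0. Open state 1: 0c->1.
ca: 1a undefined. 1a->0: no, a/caa meet in 0. 1a->1: ok.
cb: 1b undefined. 1b->0: no, a/cb meet in 0. 1b->1: ok.
cc: 1c undefined. 1c->0: no, a/cc meet in 0. 1c->1: ok.
All examples now run through 2 states with every (state, symbol) defined. Accept strings end in {0}, Reject strings end in {1}; accept={0}.

states=2 start=0 accept={0} delta: 0a->0 0b->0 0c->1 1a->1 1b->1 1c->1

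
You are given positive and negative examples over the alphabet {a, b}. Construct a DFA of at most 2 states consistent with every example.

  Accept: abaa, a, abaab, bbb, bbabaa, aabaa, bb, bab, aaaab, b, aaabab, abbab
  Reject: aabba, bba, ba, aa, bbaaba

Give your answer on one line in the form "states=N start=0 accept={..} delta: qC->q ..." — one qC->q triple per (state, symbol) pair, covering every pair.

states=2 start=0 accept={1} delta: 0a->1 0b->1 1a->0 1b->1

State merging on the prefix tree: take the shortest (then alphabetical) example prefix whose next move is undefined and point that move at state 0, else 1, else 2, ...; a target is out if some Accept/Reject pair would then sit in one state with the same input left (inseparable). If every existing state is out, open a new one.
a: 0a undefined. 0a->0: no, a/aa meet in 0. Open state 1: 0a->1.
b: 0b undefined. 0b->0: no, a/bba meet in 1. 0b->1: ok.
aa: 1a undefined. 1a->0: ok.
ab: 1b undefined. 1b->0: no, abaa/ba meet in 0. 1b->1: ok.
All examples now run through 2 states with every (state, symbol) defined. Accept strings end in {1}, Reject strings end in {0}; accept={1}.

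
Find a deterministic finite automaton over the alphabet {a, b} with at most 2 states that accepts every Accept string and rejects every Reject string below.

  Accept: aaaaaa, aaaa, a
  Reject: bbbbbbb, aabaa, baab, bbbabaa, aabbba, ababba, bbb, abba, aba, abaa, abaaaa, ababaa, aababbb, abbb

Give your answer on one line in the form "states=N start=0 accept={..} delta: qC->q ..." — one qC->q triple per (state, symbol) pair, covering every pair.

State merging on the prefix tree: take the shortest (then alphabetical) example prefix whose next move is undefined and point that move at state 0, else 1, else 2, ...; a target is out if some Accept/Reject pair would then sit in one state with the same input left (inseparable). If every existing state is out, open a new one.
a: 0a undefined. 0a->0: ok.
b: 0b undefined. 0b->0: no, aaaaaa/bbbbbbb meet in 0. Open state 1: 0b->1.
ba: 1a undefined. 1a->0: no, aaaaaa/aabaa meet in 0. 1a->1: ok.
bb: 1b undefined. 1b->0: no, aaaaaa/baab meet in 0. 1b->1: ok.
All examples now run through 2 states with every (state, symbol) defined. Accept strings end in {0}, Reject strings end in {1}; accept={0}.

states=2 start=0 accept={0} delta: 0a->0 0b->1 1a->1 1b->1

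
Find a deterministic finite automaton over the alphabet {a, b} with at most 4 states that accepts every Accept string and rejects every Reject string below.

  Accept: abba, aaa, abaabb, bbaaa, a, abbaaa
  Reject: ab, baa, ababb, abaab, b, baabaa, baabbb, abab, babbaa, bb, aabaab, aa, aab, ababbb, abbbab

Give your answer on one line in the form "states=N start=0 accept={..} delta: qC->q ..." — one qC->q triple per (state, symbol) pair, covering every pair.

State merging on the prefix tree: take the shortest (then alphabetical) example prefix whose next move is undefined and point that move at state 0, else 1, else 2, ...; a target is out if some Accept/Reject pair would then sit in one state with the same input left (inseparable). If every existing state is out, open a new one.
a: 0a undefined. 0a->0: no, aaa/aa meet in 0. Open state 1: 0a->1.
b: 0b undefined. 0b->0: ok.
aa: 1a undefined. 1a->0: ok.
ab: 1b undefined. 1b->0: no, abaabb/ab meet in 0. 1b->1: no, abba/baa meet in 0. Open state 2: 1b->2.
aba: 2a undefined. 2a->0: ok.
abb: 2b undefined. 2b->0: no, abaabb/baa meet in 0. 2b->1: no, abba/baa meet in 0. 2b->2: no, abba/baa meet in 0. Open state 3: 2b->3.
abba: 3a undefined. 3a->0: no, abba/baa meet in 0. 3a->1: ok.
abbb: 3b undefined. 3b->0: ok.
All examples now run through 4 states with every (state, symbol) defined. Accept strings end in {1,3}, Reject strings end in {0,2}; accept={1,3}.

states=4 start=0 accept={1,3} delta: 0a->1 0b->0 1a->0 1b->2 2a->0 2b->3 3a->1 3b->0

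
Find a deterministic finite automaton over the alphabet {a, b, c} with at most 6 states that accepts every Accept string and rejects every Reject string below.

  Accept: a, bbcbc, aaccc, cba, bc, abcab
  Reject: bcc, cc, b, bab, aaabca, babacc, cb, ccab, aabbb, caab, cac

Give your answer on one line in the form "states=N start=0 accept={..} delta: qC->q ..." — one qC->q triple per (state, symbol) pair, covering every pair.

Fold the examples into a partial DFA from state 0: repeatedly fix the first undefined (state, symbol) met by the shortest-then-alphabetical prefix, trying targets in increasing order and rejecting any under which an Accept and a Reject string meet in one state with the same remainder; add a state when all current targets are rejected. Accepting states are where Accept strings end.
a: 0a undefined. 0a->0: ok.
b: 0b undefined. 0b->0: no, a/b meet in 0. Open state 1: 0b->1.
c: 0c undefined. 0c->0: no, a/cc meet in 0. 0c->1: no, aaccc/bcc meet in 1 with "cc" left. Open state 2: 0c->2.
ba: 1a undefined. 1a->0: ok.
bb: 1b undefined. 1b->0: ok.
bc: 1c undefined. 1c->0: no, a/aaabca meet in 0. 1c->1: no, a/aaabca meet in 0. 1c->2: ok.
ca: 2a undefined. 2a->0: no, a/aaabca meet in 0. 2a->1: no, bc/cac meet in 2. 2a->2: no, bc/aaabca meet in 2. Open state 3: 2a->3.
cb: 2b undefined. 2b->0: no, a/cb meet in 0. 2b->1: ok.
cc: 2c undefined. 2c->0: no, a/bcc meet in 0. 2c->1: ok.
caa: 3a undefined. 3a->0: ok.
cac: 3c undefined. 3c->0: no, a/cac meet in 0. 3c->1: ok.
abcab: 3b undefined. 3b->0: ok.
All examples now run through 4 states with every (state, symbol) defined. Accept strings end in {0,2}, Reject strings end in {1,3}; accept={0,2}.

states=4 start=0 accept={0,2} delta: 0a->0 0b->1 0c->2 1a->0 1b->0 1c->2 2a->3 2b->1 2c->1 3a->0 3b->0 3c->1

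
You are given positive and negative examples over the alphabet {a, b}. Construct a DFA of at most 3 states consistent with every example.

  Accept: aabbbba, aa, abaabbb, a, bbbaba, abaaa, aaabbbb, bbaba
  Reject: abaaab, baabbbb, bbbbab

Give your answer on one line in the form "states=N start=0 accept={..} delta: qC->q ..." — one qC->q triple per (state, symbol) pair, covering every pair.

State merging on the prefix tree: take the shortest (then alphabetical) example prefix whose next move is undefined and point that move at state 0, else 1, else 2, ...; a target is out if some Accept/Reject pair would then sit in one state with the same input left (inseparable). If every existing state is out, open a new one.
a: 0a undefined. 0a->0: ok.
b: 0b undefined. 0b->0: no, aabbbba/abaaab meet in 0. Open state 1: 0b->1.
ba: 1a undefined. 1a->0: no, aaabbbb/baabbbb meet in 1 with "bbb" left. 1a->1: ok.
bb: 1b undefined. 1b->0: no, aabbbba/abaaab meet in 0. 1b->1: no, aabbbba/abaaab meet in 1. Open state 2: 1b->2.
bba: 2a undefined. 2a->0: ok.
bbb: 2b undefined. 2b->0: ok.
All examples now run through 3 states with every (state, symbol) defined. Accept strings end in {0,1}, Reject strings end in {2}; accept={0,1}.

states=3 start=0 accept={0,1} delta: 0a->0 0b->1 1a->1 1b->2 2a->0 2b->0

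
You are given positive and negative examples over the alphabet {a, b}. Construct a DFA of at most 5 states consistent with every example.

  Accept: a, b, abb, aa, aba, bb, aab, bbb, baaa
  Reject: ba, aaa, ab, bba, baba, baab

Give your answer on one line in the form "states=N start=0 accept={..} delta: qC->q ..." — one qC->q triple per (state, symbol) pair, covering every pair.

Fold the examples into a partial DFA from state 0: repeatedly fix the first undefined (state, symbol) met by the shortest-then-alphabetical prefix, trying targets in increasing order and rejecting any under which an Accept and a Reject string meet in one state with the same remainder; add a state when all current targets are rejected. Accepting states are where Accept strings end.
a: 0a undefined. 0a->0: no, a/aaa meet in 0. Open state 1: 0a->1.
b: 0b undefined. 0b->0: no, a/ba meet in 1. 0b->1: no, aa/ba meet in 1 with "a" left. Open state 2: 0b->2.
aa: 1a undefined. 1a->0: no, a/aaa meet in 1. 1a->1: no, a/aaa meet in 1. 1a->2: ok.
ab: 1b undefined. 1b->0: ok.
ba: 2a undefined. 2a->0: ok.
bb: 2b undefined. 2b->0: no, a/bba meet in 1. 2b->1: no, b/bba meet in 2. 2b->2: ok.
All examples now run through 3 states with every (state, symbol) defined. Accept strings end in {1,2}, Reject strings end in {0}; accept={1,2}.

states=3 start=0 accept={1,2} delta: 0a->1 0b->2 1a->2 1b->0 2a->0 2b->2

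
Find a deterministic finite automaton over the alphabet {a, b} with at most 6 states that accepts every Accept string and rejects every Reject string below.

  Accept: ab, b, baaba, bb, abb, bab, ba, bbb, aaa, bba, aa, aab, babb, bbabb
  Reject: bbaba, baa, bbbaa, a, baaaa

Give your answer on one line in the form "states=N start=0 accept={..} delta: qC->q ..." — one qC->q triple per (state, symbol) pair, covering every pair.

State merging on the prefix tree: take the shortest (then alphabetical) example prefix whose next move is undefined and point that move at state 0, else 1, else 2, ...; a target is out if some Accept/Reject pair would then sit in one state with the same input left (inseparable). If every existing state is out, open a new one.
a: 0a undefined. 0a->0: no, aaa/a meet in 0. Open state 1: 0a->1.
b: 0b undefined. 0b->0: no, ba/a meet in 1. 0b->1: no, b/a meet in 1. Open state 2: 0b->2.
aa: 1a undefined. 1a->0: no, aaa/a meet in 1. 1a->1: no, aaa/a meet in 1. 1a->2: ok.
ab: 1b undefined. 1b->0: ok.
ba: 2a undefined. 2a->0: no, ab/baaaa meet in 0. 2a->1: no, b/baa meet in 2. 2a->2: no, b/baa meet in 2. Open state 3: 2a->3.
bb: 2b undefined. 2b->0: no, bba/bbaba meet in 1. 2b->1: no, b/bbaba meet in 2. 2b->2: ok.
baa: 3a undefined. 3a->0: no, ab/baa meet in 0. 3a->1: no, baaba/baa meet in 1. 3a->2: no, b/baa meet in 2. 3a->3: no, baaba/bbaba meet in 3 with "ba" left. Open state 4: 3a->4.
bab: 3b undefined. 3b->0: ok.
baaa: 4a undefined. 4a->0: ok.
baab: 4b undefined. 4b->0: no, baaba/bbaba meet in 1. 4b->1: ok.
All examples now run through 5 states with every (state, symbol) defined. Accept strings end in {0,2,3}, Reject strings end in {1,4}; accept={0,2,3}.

states=5 start=0 accept={0,2,3} delta: 0a->1 0b->2 1a->2 1b->0 2a->3 2b->2 3a->4 3b->0 4a->0 4b->1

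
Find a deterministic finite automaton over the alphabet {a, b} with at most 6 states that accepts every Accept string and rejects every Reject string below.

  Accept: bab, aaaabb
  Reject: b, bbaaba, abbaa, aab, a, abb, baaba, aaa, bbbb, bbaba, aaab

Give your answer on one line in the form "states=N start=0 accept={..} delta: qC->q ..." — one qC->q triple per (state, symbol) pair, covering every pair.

states=4 start=0 accept={2} delta: 0a->1 0b->0 1a->2 1b->2 2a->3 2b->3 3a->3 3b->1

Grow the machine one transition at a time. Run the examples from 0; the earliest place one falls off (shortest prefix, ties alphabetical) gets sent to the lowest-numbered state that keeps every Accept/Reject pair distinguishable — a pair clashes when both reach the same state with identical unread suffix — and to a fresh state only if none does.
a: 0a undefined. 0a->0: no, aaaabb/abb meet in 0 with "bb" left. Open state 1: 0a->1.
b: 0b undefined. 0b->0: ok.
aa: 1a undefined. 1a->0: no, bab/aaab meet in 1 with "b" left. 1a->1: no, bab/aab meet in 1 with "b" left. Open state 2: 1a->2.
ab: 1b undefined. 1b->0: no, bab/b meet in 0. 1b->1: no, bab/a meet in 1. 1b->2: ok.
aaa: 2a undefined. 2a->0: no, aaaabb/aab meet in 2 with "b" left. 2a->1: no, bab/aaab meet in 2. 2a->2: no, bab/aaa meet in 2. Open state 3: 2a->3.
aab: 2b undefined. 2b->0: no, bab/abbaa meet in 2. 2b->1: no, bab/bbaaba meet in 2. 2b->2: no, bab/aab meet in 2. 2b->3: ok.
aaaa: 3a undefined. 3a->0: no, aaaabb/b meet in 0. 3a->1: no, bab/abbaa meet in 2. 3a->2: no, bab/bbaaba meet in 2. 3a->3: ok.
aaab: 3b undefined. 3b->0: no, aaaabb/b meet in 0. 3b->1: ok.
All examples now run through 4 states with every (state, symbol) defined. Accept strings end in {2}, Reject strings end in {0,1,3}; accept={2}.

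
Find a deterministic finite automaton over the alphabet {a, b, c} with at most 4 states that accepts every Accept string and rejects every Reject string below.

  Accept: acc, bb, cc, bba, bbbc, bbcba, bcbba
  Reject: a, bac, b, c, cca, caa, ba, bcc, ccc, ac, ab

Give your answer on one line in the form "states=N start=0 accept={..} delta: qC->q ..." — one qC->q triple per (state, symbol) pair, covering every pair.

State merging on the prefix tree: take the shortest (then alphabetical) example prefix whose next move is undefined and point that move at state 0, else 1, else 2, ...; a target is out if some Accept/Reject pair would then sit in one state with the same input left (inseparable). If every existing state is out, open a new one.
a: 0a undefined. 0a->0: ok.
b: 0b undefined. 0b->0: no, acc/bcc meet in 0 with "cc" left. Open state 1: 0b->1.
c: 0c undefined. 0c->0: no, acc/a meet in 0. 0c->1: ok.
ba: 1a undefined. 1a->0: ok.
bb: 1b undefined. 1b->0: no, bb/a meet in 0. 1b->1: no, bb/bac meet in 1. Open state 2: 1b->2.
bc: 1c undefined. 1c->0: no, acc/a meet in 0. 1c->1: no, acc/bac meet in 1. 1c->2: no, bba/cca meet in 2 with "a" left. Open state 3: 1c->3.
bba: 2a undefined. 2a->0: no, bba/a meet in 0. 2a->1: no, bba/bac meet in 1. 2a->2: ok.
bbb: 2b undefined. 2b->0: no, bbbc/bac meet in 1. 2b->1: ok.
bbc: 2c undefined. 2c->0: no, bbcba/a meet in 0. 2c->1: ok.
bcb: 3b undefined. 3b->0: no, bcbba/a meet in 0. 3b->1: ok.
bcc: 3c undefined. 3c->0: ok.
cca: 3a undefined. 3a->0: ok.
All examples now run through 4 states with every (state, symbol) defined. Accept strings end in {2,3}, Reject strings end in {0,1}; accept={2,3}.

states=4 start=0 accept={2,3} delta: 0a->0 0b->1 0c->1 1a->0 1b->2 1c->3 2a->2 2b->1 2c->1 3a->0 3b->1 3c->0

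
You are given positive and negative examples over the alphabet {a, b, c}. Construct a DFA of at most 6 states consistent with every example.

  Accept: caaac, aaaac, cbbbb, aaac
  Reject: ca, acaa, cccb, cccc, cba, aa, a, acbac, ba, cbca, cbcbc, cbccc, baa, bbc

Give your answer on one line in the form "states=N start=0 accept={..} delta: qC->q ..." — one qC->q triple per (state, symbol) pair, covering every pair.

states=3 start=0 accept={1} delta: 0a->0 0b->1 0c->1 1a->0 1b->2 1c->0 2a->2 2b->1 2c->0

State merging on the prefix tree: take the shortest (then alphabetical) example prefix whose next move is undefined and point that move at state 0, else 1, else 2, ...; a target is out if some Accept/Reject pair would then sit in one state with the same input left (inseparable). If every existing state is out, open a new one.
a: 0a undefined. 0a->0: ok.
b: 0b undefined. 0b->0: no, aaaac/bbc meet in 0 with "c" left. Open state 1: 0b->1.
c: 0c undefined. 0c->0: no, caaac/ca meet in 0. 0c->1: ok.
ba: 1a undefined. 1a->0: ok.
bb: 1b undefined. 1b->0: no, caaac/acbac meet in 1. 1b->1: no, caaac/acbac meet in 1. Open state 2: 1b->2.
cc: 1c undefined. 1c->0: ok.
bbc: 2c undefined. 2c->0: ok.
cba: 2a undefined. 2a->0: no, caaac/acbac meet in 1. 2a->1: no, caaac/cba meet in 1. 2a->2: ok.
cbb: 2b undefined. 2b->0: no, cbbbb/cccb meet in 2. 2b->1: ok.
All examples now run through 3 states with every (state, symbol) defined. Accept strings end in {1}, Reject strings end in {0,2}; accept={1}.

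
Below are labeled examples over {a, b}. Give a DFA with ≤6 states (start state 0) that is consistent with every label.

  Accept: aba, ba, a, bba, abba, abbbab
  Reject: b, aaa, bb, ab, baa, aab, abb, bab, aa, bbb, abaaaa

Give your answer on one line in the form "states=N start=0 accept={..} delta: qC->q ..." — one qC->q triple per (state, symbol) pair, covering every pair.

Fold the examples into a partial DFA from state 0: repeatedly fix the first undefined (state, symbol) met by the shortest-then-alphabetical prefix, trying targets in increasing order and rejecting any under which an Accept and a Reject string meet in one state with the same remainder; add a state when all current targets are rejected. Accepting states are where Accept strings end.
a: 0a undefined. 0a->0: no, a/aaa meet in 0. Open state 1: 0a->1.
b: 0b undefined. 0b->0: ok.
aa: 1a undefined. 1a->0: no, ba/aaa meet in 1. 1a->1: no, ba/aaa meet in 1. Open state 2: 1a->2.
ab: 1b undefined. 1b->0: no, abbbab/b meet in 0. 1b->1: no, aba/baa meet in 2. 1b->2: no, aba/aaa meet in 2 with "a" left. Open state 3: 1b->3.
aaa: 2a undefined. 2a->0: ok.
aab: 2b undefined. 2b->0: ok.
aba: 3a undefined. 3a->0: no, aba/b meet in 0. 3a->1: no, aba/abaaaa meet in 1. 3a->2: no, aba/baa meet in 2. 3a->3: no, aba/ab meet in 3. Open state 4: 3a->4.
abb: 3b undefined. 3b->0: no, abbbab/ab meet in 3. 3b->1: no, ba/abb meet in 1. 3b->2: no, abba/b meet in 0. 3b->3: ok.
abaa: 4a undefined. 4a->0: ok.
abbbab: 4b undefined. 4b->0: no, abbbab/b meet in 0. 4b->1: ok.
All examples now run through 5 states with every (state, symbol) defined. Accept strings end in {1,4}, Reject strings end in {0,2,3}; accept={1,4}.

states=5 start=0 accept={1,4} delta: 0a->1 0b->0 1a->2 1b->3 2a->0 2b->0 3a->4 3b->3 4a->0 4b->1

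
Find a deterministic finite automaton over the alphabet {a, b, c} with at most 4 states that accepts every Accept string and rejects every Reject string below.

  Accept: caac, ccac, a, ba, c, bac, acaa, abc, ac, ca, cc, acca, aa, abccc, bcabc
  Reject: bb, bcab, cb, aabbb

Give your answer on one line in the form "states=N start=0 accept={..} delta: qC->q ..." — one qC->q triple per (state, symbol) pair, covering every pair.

states=2 start=0 accept={0} delta: 0a->0 0b->1 0c->0 1a->0 1b->1 1c->0

Grow the machine one transition at a time. Run the examples from 0; the earliest place one falls off (shortest prefix, ties alphabetical) gets sent to the lowest-numbered state that keeps every Accept/Reject pair distinguishable — a pair clashes when both reach the same state with identical unread suffix — and to a fresh state only if none does.
a: 0a undefined. 0a->0: ok.
b: 0b undefined. 0b->0: no, a/bb meet in 0. Open state 1: 0b->1.
c: 0c undefined. 0c->0: ok.
ba: 1a undefined. 1a->0: ok.
bb: 1b undefined. 1b->0: no, caac/bb meet in 0. 1b->1: ok.
bc: 1c undefined. 1c->0: ok.
All examples now run through 2 states with every (state, symbol) defined. Accept strings end in {0}, Reject strings end in {1}; accept={0}.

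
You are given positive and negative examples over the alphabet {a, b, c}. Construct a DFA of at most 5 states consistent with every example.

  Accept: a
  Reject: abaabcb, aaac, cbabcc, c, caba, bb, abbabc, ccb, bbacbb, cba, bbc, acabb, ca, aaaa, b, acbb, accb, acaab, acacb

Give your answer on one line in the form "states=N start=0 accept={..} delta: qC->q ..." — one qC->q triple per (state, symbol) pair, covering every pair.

State merging on the prefix tree: take the shortest (then alphabetical) example prefix whose next move is undefined and point that move at state 0, else 1, else 2, ...; a target is out if some Accept/Reject pair would then sit in one state with the same input left (inseparable). If every existing state is out, open a new one.
a: 0a undefined. 0a->0: no, a/aaaa meet in 0. Open state 1: 0a->1.
b: 0b undefined. 0b->0: ok.
c: 0c undefined. 0c->0: no, a/cba meet in 1. 0c->1: no, a/c meet in 1. Open state 2: 0c->2.
aa: 1a undefined. 1a->0: ok.
ab: 1b undefined. 1b->0: ok.
ac: 1c undefined. 1c->0: ok.
ca: 2a undefined. 2a->0: no, a/caba meet in 1. 2a->1: no, a/caba meet in 1. 2a->2: ok.
cb: 2b undefined. 2b->0: no, a/caba meet in 1. 2b->1: no, a/abaabcb meet in 1. 2b->2: ok.
cc: 2c undefined. 2c->0: ok.
All examples now run through 3 states with every (state, symbol) defined. Accept strings end in {1}, Reject strings end in {0,2}; accept={1}.

states=3 start=0 accept={1} delta: 0a->1 0b->0 0c->2 1a->0 1b->0 1c->0 2a->2 2b->2 2c->0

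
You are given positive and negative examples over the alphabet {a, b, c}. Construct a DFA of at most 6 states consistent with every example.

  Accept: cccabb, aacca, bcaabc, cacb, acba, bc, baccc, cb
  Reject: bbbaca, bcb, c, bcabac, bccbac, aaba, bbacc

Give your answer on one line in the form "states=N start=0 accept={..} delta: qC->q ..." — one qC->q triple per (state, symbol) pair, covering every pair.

states=4 start=0 accept={2,3} delta: 0a->0 0b->1 0c->1 1a->0 1b->2 1c->2 2a->2 2b->1 2c->3 3a->0 3b->0 3c->0

Fold the examples into a partial DFA from state 0: repeatedly fix the first undefined (state, symbol) met by the shortest-then-alphabetical prefix, trying targets in increasing order and rejecting any under which an Accept and a Reject string meet in one state with the same remainder; add a state when all current targets are rejected. Accepting states are where Accept strings end.
a: 0a undefined. 0a->0: ok.
b: 0b undefined. 0b->0: no, bc/c meet in 0 with "c" left. Open state 1: 0b->1.
c: 0c undefined. 0c->0: no, aacca/c meet in 0. 0c->1: ok.
ba: 1a undefined. 1a->0: ok.
bb: 1b undefined. 1b->0: no, cacb/bbbaca meet in 0. 1b->1: no, cacb/c meet in 1. Open state 2: 1b->2.
bc: 1c undefined. 1c->0: no, aacca/aaba meet in 0. 1c->1: no, cccabb/bcb meet in 2. 1c->2: ok.
bba: 2a undefined. 2a->0: no, aacca/aaba meet in 0. 2a->1: no, aacca/c meet in 1. 2a->2: ok.
bbb: 2b undefined. 2b->0: no, bcaabc/c meet in 1. 2b->1: ok.
bcc: 2c undefined. 2c->0: no, baccc/bbbaca meet in 0. 2c->1: no, cccabb/bbacc meet in 2. 2c->2: no, cccabb/bbacc meet in 2. Open state 3: 2c->3.
bccb: 3b undefined. 3b->0: ok.
ccca: 3a undefined. 3a->0: ok.
bbacc: 3c undefined. 3c->0: ok.
All examples now run through 4 states with every (state, symbol) defined. Accept strings end in {2,3}, Reject strings end in {0,1}; accept={2,3}.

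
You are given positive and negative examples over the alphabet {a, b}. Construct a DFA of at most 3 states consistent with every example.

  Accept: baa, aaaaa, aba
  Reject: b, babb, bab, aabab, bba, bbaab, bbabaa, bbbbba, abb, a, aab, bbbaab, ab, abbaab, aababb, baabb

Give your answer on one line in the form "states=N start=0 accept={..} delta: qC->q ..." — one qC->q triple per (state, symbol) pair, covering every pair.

states=3 start=0 accept={2} delta: 0a->1 0b->0 1a->2 1b->1 2a->0 2b->0

State merging on the prefix tree: take the shortest (then alphabetical) example prefix whose next move is undefined and point that move at state 0, else 1, else 2, ...; a target is out if some Accept/Reject pair would then sit in one state with the same input left (inseparable). If every existing state is out, open a new one.
a: 0a undefined. 0a->0: no, aaaaa/a meet in 0. Open state 1: 0a->1.
b: 0b undefined. 0b->0: ok.
aa: 1a undefined. 1a->0: no, baa/b meet in 0. 1a->1: no, baa/bba meet in 1. Open state 2: 1a->2.
ab: 1b undefined. 1b->0: no, baa/bbabaa meet in 2. 1b->1: ok.
aaa: 2a undefined. 2a->0: ok.
aab: 2b undefined. 2b->0: ok.
All examples now run through 3 states with every (state, symbol) defined. Accept strings end in {2}, Reject strings end in {0,1}; accept={2}.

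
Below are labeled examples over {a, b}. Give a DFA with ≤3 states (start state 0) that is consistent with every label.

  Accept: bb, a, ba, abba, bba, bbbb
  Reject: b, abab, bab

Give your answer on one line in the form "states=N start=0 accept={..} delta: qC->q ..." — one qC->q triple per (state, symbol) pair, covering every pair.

states=2 start=0 accept={0} delta: 0a->0 0b->1 1a->0 1b->0

Grow the machine one transition at a time. Run the examples from 0; the earliest place one falls off (shortest prefix, ties alphabetical) gets sent to the lowest-numbered state that keeps every Accept/Reject pair distinguishable — a pair clashes when both reach the same state with identical unread suffix — and to a fresh state only if none does.
a: 0a undefined. 0a->0: ok.
b: 0b undefined. 0b->0: no, bb/b meet in 0. Open state 1: 0b->1.
ba: 1a undefined. 1a->0: ok.
bb: 1b undefined. 1b->0: ok.
All examples now run through 2 states with every (state, symbol) defined. Accept strings end in {0}, Reject strings end in {1}; accept={0}.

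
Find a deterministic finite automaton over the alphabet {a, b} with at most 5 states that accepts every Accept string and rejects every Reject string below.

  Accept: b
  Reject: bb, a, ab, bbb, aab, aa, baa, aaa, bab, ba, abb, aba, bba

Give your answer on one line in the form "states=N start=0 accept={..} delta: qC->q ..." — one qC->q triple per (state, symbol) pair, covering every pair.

states=3 start=0 accept={2} delta: 0a->1 0b->2 1a->1 1b->1 2a->1 2b->1

State merging on the prefix tree: take the shortest (then alphabetical) example prefix whose next move is undefined and point that move at state 0, else 1, else 2, ...; a target is out if some Accept/Reject pair would then sit in one state with the same input left (inseparable). If every existing state is out, open a new one.
a: 0a undefined. 0a->0: no, b/ab meet in 0 with "b" left. Open state 1: 0a->1.
b: 0b undefined. 0b->0: no, b/bb meet in 0. 0b->1: no, b/a meet in 1. Open state 2: 0b->2.
aa: 1a undefined. 1a->0: no, b/aab meet in 2. 1a->1: ok.
ab: 1b undefined. 1b->0: no, b/abb meet in 2. 1b->1: ok.
ba: 2a undefined. 2a->0: no, b/bab meet in 2. 2a->1: ok.
bb: 2b undefined. 2b->0: no, b/bbb meet in 2. 2b->1: ok.
All examples now run through 3 states with every (state, symbol) defined. Accept strings end in {2}, Reject strings end in {1}; accept={2}.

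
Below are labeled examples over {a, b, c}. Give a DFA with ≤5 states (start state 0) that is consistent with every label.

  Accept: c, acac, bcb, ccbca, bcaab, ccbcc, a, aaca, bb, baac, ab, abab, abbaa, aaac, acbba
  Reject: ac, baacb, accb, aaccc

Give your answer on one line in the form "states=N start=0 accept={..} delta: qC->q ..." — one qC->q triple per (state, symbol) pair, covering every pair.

Grow the machine one transition at a time. Run the examples from 0; the earliest place one falls off (shortest prefix, ties alphabetical) gets sent to the lowest-numbered state that keeps every Accept/Reject pair distinguishable — a pair clashes when both reach the same state with identical unread suffix — and to a fresh state only if none does.
a: 0a undefined. 0a->0: no, c/ac meet in 0 with "c" left. Open state 1: 0a->1.
b: 0b undefined. 0b->0: ok.
c: 0c undefined. 0c->0: ok.
aa: 1a undefined. 1a->0: no, c/baacb meet in 0. 1a->1: no, baac/ac meet in 1 with "c" left. Open state 2: 1a->2.
ab: 1b undefined. 1b->0: ok.
ac: 1c undefined. 1c->0: no, c/ac meet in 0. 1c->1: no, c/accb meet in 0. 1c->2: no, abbaa/ac meet in 2. Open state 3: 1c->3.
aaa: 2a undefined. 2a->0: ok.
aac: 2c undefined. 2c->0: no, c/baacb meet in 0. 2c->1: no, c/baacb meet in 0. 2c->2: no, bcaab/baacb meet in 2 with "b" left. 2c->3: no, baac/ac meet in 3. Open state 4: 2c->4.
aca: 3a undefined. 3a->0: ok.
acb: 3b undefined. 3b->0: ok.
acc: 3c undefined. 3c->0: no, c/accb meet in 0. 3c->1: no, c/accb meet in 0. 3c->2: no, bcaab/accb meet in 2 with "b" left. 3c->3: no, c/accb meet in 0. 3c->4: ok.
aaca: 4a undefined. 4a->0: ok.
aacc: 4c undefined. 4c->0: no, c/aaccc meet in 0. 4c->1: ok.
accb: 4b undefined. 4b->0: no, c/baacb meet in 0. 4b->1: no, ccbca/baacb meet in 1. 4b->2: no, abbaa/baacb meet in 2. 4b->3: ok.
bcaab: 2b undefined. 2b->0: ok.
All examples now run through 5 states with every (state, symbol) defined. Accept strings end in {0,1,2,4}, Reject strings end in {3}; accept={0,1,2,4}.

states=5 start=0 accept={0,1,2,4} delta: 0a->1 0b->0 0c->0 1a->2 1b->0 1c->3 2a->0 2b->0 2c->4 3a->0 3b->0 3c->4 4a->0 4b->3 4c->1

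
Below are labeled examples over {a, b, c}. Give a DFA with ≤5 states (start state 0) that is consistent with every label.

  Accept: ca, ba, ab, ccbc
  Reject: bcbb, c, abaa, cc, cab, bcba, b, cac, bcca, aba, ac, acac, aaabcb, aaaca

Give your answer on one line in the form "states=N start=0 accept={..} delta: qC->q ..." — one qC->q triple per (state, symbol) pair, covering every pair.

State merging on the prefix tree: take the shortest (then alphabetical) example prefix whose next move is undefined and point that move at state 0, else 1, else 2, ...; a target is out if some Accept/Reject pair would then sit in one state with the same input left (inseparable). If every existing state is out, open a new one.
a: 0a undefined. 0a->0: no, ca/aaaca meet in 0 with "ca" left. Open state 1: 0a->1.
b: 0b undefined. 0b->0: ok.
c: 0c undefined. 0c->0: no, ca/bcba meet in 1. 0c->1: no, ba/c meet in 1. Open state 2: 0c->2.
aa: 1a undefined. 1a->0: ok.
ab: 1b undefined. 1b->0: no, ba/aba meet in 1. 1b->1: no, ba/abaa meet in 1. 1b->2: no, ca/aba meet in 2 with "a" left. Open state 3: 1b->3.
ac: 1c undefined. 1c->0: no, ba/aaaca meet in 1. 1c->1: no, ba/ac meet in 1. 1c->2: no, ca/aaaca meet in 2 with "a" left. 1c->3: no, ab/ac meet in 3. Open state 4: 1c->4.
ca: 2a undefined. 2a->0: no, ca/cab meet in 0. 2a->1: no, ab/cab meet in 3. 2a->2: no, ca/c meet in 2. 2a->3: ok.
cc: 2c undefined. 2c->0: no, ba/bcca meet in 1. 2c->1: no, ba/cc meet in 1. 2c->2: no, ca/bcca meet in 3. 2c->3: no, ca/cc meet in 3. 2c->4: ok.
aba: 3a undefined. 3a->0: no, ba/abaa meet in 1. 3a->1: no, ba/aba meet in 1. 3a->2: no, ca/abaa meet in 3. 3a->3: no, ca/abaa meet in 3. 3a->4: ok.
aca: 4a undefined. 4a->0: ok.
bcb: 2b undefined. 2b->0: no, ba/bcba meet in 1. 2b->1: no, ca/bcbb meet in 3. 2b->2: no, ca/bcba meet in 3. 2b->3: ok.
cab: 3b undefined. 3b->0: ok.
cac: 3c undefined. 3c->0: ok.
ccb: 4b undefined. 4b->0: no, ccbc/c meet in 2. 4b->1: no, ccbc/cc meet in 4. 4b->2: no, ccbc/cc meet in 4. 4b->3: no, ccbc/bcbb meet in 0. 4b->4: ok.
ccbc: 4c undefined. 4c->0: no, ccbc/bcbb meet in 0. 4c->1: ok.
All examples now run through 5 states with every (state, symbol) defined. Accept strings end in {1,3}, Reject strings end in {0,2,4}; accept={1,3}.

states=5 start=0 accept={1,3} delta: 0a->1 0b->0 0c->2 1a->0 1b->3 1c->4 2a->3 2b->3 2c->4 3a->4 3b->0 3c->0 4a->0 4b->4 4c->1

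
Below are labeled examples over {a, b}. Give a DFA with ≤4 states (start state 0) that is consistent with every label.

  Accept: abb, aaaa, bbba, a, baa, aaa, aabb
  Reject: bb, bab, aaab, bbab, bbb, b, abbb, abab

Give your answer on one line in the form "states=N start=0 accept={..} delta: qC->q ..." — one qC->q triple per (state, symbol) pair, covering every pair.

states=3 start=0 accept={1} delta: 0a->1 0b->0 1a->1 1b->2 2a->0 2b->1

Fold the examples into a partial DFA from state 0: repeatedly fix the first undefined (state, symbol) met by the shortest-then-alphabetical prefix, trying targets in increasing order and rejecting any under which an Accept and a Reject string meet in one state with the same remainder; add a state when all current targets are rejected. Accepting states are where Accept strings end.
a: 0a undefined. 0a->0: no, abb/bb meet in 0 with "bb" left. Open state 1: 0a->1.
b: 0b undefined. 0b->0: ok.
aa: 1a undefined. 1a->0: no, aaaa/bb meet in 0. 1a->1: ok.
ab: 1b undefined. 1b->0: no, abb/bb meet in 0. 1b->1: no, abb/bab meet in 1. Open state 2: 1b->2.
aba: 2a undefined. 2a->0: ok.
abb: 2b undefined. 2b->0: no, abb/bb meet in 0. 2b->1: ok.
All examples now run through 3 states with every (state, symbol) defined. Accept strings end in {1}, Reject strings end in {0,2}; accept={1}.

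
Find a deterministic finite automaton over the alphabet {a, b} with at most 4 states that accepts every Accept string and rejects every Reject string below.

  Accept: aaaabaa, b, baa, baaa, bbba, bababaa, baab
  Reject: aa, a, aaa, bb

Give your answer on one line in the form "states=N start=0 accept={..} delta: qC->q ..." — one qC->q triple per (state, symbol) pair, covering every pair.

states=3 start=0 accept={1,2} delta: 0a->0 0b->1 1a->2 1b->0 2a->2 2b->1

Grow the machine one transition at a time. Run the examples from 0; the earliest place one falls off (shortest prefix, ties alphabetical) gets sent to the lowest-numbered state that keeps every Accept/Reject pair distinguishable — a pair clashes when both reach the same state with identical unread suffix — and to a fresh state only if none does.
a: 0a undefined. 0a->0: ok.
b: 0b undefined. 0b->0: no, aaaabaa/aa meet in 0. Open state 1: 0b->1.
ba: 1a undefined. 1a->0: no, aaaabaa/aa meet in 0. 1a->1: no, baab/bb meet in 1 with "b" left. Open state 2: 1a->2.
bb: 1b undefined. 1b->0: ok.
baa: 2a undefined. 2a->0: no, aaaabaa/aa meet in 0. 2a->1: no, baab/aa meet in 0. 2a->2: ok.
bab: 2b undefined. 2b->0: no, baab/aa meet in 0. 2b->1: ok.
All examples now run through 3 states with every (state, symbol) defined. Accept strings end in {1,2}, Reject strings end in {0}; accept={1,2}.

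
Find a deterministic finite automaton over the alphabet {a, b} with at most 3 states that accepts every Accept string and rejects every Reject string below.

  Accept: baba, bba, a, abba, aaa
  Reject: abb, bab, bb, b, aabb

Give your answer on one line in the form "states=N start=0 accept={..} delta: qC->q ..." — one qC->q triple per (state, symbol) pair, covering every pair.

states=2 start=0 accept={0} delta: 0a->0 0b->1 1a->0 1b->1

State merging on the prefix tree: take the shortest (then alphabetical) example prefix whose next move is undefined and point that move at state 0, else 1, else 2, ...; a target is out if some Accept/Reject pair would then sit in one state with the same input left (inseparable). If every existing state is out, open a new one.
a: 0a undefined. 0a->0: ok.
b: 0b undefined. 0b->0: no, baba/abb meet in 0. Open state 1: 0b->1.
ba: 1a undefined. 1a->0: ok.
bb: 1b undefined. 1b->0: no, baba/abb meet in 0. 1b->1: ok.
All examples now run through 2 states with every (state, symbol) defined. Accept strings end in {0}, Reject strings end in {1}; accept={0}.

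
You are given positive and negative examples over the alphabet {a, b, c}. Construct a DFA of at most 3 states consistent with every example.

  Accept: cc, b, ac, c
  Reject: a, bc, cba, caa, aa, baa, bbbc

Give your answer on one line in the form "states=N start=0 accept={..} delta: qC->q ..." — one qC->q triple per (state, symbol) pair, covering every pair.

states=3 start=0 accept={1,2} delta: 0a->0 0b->1 0c->2 1a->0 1b->0 1c->0 2a->0 2b->0 2c->1

Grow the machine one transition at a time. Run the examples from 0; the earliest place one falls off (shortest prefix, ties alphabetical) gets sent to the lowest-numbered state that keeps every Accept/Reject pair distinguishable — a pair clashes when both reach the same state with identical unread suffix — and to a fresh state only if none does.
a: 0a undefined. 0a->0: ok.
b: 0b undefined. 0b->0: no, b/a meet in 0. Open state 1: 0b->1.
c: 0c undefined. 0c->0: no, cc/a meet in 0. 0c->1: no, cc/bc meet in 1 with "c" left. Open state 2: 0c->2.
ba: 1a undefined. 1a->0: ok.
bb: 1b undefined. 1b->0: ok.
bc: 1c undefined. 1c->0: ok.
ca: 2a undefined. 2a->0: ok.
cb: 2b undefined. 2b->0: ok.
cc: 2c undefined. 2c->0: no, cc/a meet in 0. 2c->1: ok.
All examples now run through 3 states with every (state, symbol) defined. Accept strings end in {1,2}, Reject strings end in {0}; accept={1,2}.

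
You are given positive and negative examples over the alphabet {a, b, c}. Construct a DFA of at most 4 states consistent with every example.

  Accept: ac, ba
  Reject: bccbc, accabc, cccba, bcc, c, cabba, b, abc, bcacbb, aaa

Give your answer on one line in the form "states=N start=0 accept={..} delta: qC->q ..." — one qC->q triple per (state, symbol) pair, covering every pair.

Fold the examples into a partial DFA from state 0: repeatedly fix the first undefined (state, symbol) met by the shortest-then-alphabetical prefix, trying targets in increasing order and rejecting any under which an Accept and a Reject string meet in one state with the same remainder; add a state when all current targets are rejected. Accepting states are where Accept strings end.
a: 0a undefined. 0a->0: no, ac/c meet in 0 with "c" left. Open state 1: 0a->1.
b: 0b undefined. 0b->0: ok.
c: 0c undefined. 0c->0: no, ba/cccba meet in 1. 0c->1: no, ac/bcc meet in 1 with "c" left. Open state 2: 0c->2.
aa: 1a undefined. 1a->0: no, ba/aaa meet in 1. 1a->1: no, ba/aaa meet in 1. 1a->2: ok.
ab: 1b undefined. 1b->0: ok.
ac: 1c undefined. 1c->0: no, ac/b meet in 0. 1c->1: ok.
ca: 2a undefined. 2a->0: no, ac/cabba meet in 1. 2a->1: no, ac/cabba meet in 1. 2a->2: ok.
cc: 2c undefined. 2c->0: ok.
cab: 2b undefined. 2b->0: no, ac/cccba meet in 1. 2b->1: no, ac/accabc meet in 1. 2b->2: ok.
All examples now run through 3 states with every (state, symbol) defined. Accept strings end in {1}, Reject strings end in {0,2}; accept={1}.

states=3 start=0 accept={1} delta: 0a->1 0b->0 0c->2 1a->2 1b->0 1c->1 2a->2 2b->2 2c->0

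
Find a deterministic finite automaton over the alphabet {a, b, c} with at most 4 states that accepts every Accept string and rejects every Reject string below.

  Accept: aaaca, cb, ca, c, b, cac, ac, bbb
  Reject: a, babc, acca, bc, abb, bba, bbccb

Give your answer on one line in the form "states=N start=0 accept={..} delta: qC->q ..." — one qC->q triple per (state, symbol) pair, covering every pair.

Fold the examples into a partial DFA from state 0: repeatedly fix the first undefined (state, symbol) met by the shortest-then-alphabetical prefix, trying targets in increasing order and rejecting any under which an Accept and a Reject string meet in one state with the same remainder; add a state when all current targets are rejected. Accepting states are where Accept strings end.
a: 0a undefined. 0a->0: ok.
b: 0b undefined. 0b->0: no, c/babc meet in 0 with "c" left. Open state 1: 0b->1.
c: 0c undefined. 0c->0: no, aaaca/a meet in 0. 0c->1: no, cb/abb meet in 1 with "b" left. Open state 2: 0c->2.
ba: 1a undefined. 1a->0: ok.
bb: 1b undefined. 1b->0: ok.
bc: 1c undefined. 1c->0: ok.
ca: 2a undefined. 2a->0: no, aaaca/a meet in 0. 2a->1: no, cac/a meet in 0. 2a->2: ok.
cb: 2b undefined. 2b->0: no, cb/a meet in 0. 2b->1: ok.
acc: 2c undefined. 2c->0: no, cb/bbccb meet in 1. 2c->1: ok.
All examples now run through 3 states with every (state, symbol) defined. Accept strings end in {1,2}, Reject strings end in {0}; accept={1,2}.

states=3 start=0 accept={1,2} delta: 0a->0 0b->1 0c->2 1a->0 1b->0 1c->0 2a->2 2b->1 2c->1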